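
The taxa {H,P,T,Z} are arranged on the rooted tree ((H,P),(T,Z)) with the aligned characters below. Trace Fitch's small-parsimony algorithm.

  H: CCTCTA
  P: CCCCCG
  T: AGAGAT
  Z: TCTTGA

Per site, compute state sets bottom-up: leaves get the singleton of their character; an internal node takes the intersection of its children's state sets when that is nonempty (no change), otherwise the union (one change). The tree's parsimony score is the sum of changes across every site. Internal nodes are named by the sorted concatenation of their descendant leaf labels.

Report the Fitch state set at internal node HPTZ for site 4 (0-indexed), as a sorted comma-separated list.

A,C,G,T

site 0, node HP: H={C} ∩ P={C} → {C} (+0)
site 0, node TZ: T={A} ∪ Z={T} → {A,T} (+1)
site 0, node HPTZ: HP={C} ∪ TZ={A,T} → {A,C,T} (+1)
site 1, node HP: H={C} ∩ P={C} → {C} (+0)
site 1, node TZ: T={G} ∪ Z={C} → {C,G} (+1)
site 1, node HPTZ: HP={C} ∩ TZ={C,G} → {C} (+0)
site 2, node HP: H={T} ∪ P={C} → {C,T} (+1)
site 2, node TZ: T={A} ∪ Z={T} → {A,T} (+1)
site 2, node HPTZ: HP={C,T} ∩ TZ={A,T} → {T} (+0)
site 3, node HP: H={C} ∩ P={C} → {C} (+0)
site 3, node TZ: T={G} ∪ Z={T} → {G,T} (+1)
site 3, node HPTZ: HP={C} ∪ TZ={G,T} → {C,G,T} (+1)
site 4, node HP: H={T} ∪ P={C} → {C,T} (+1)
site 4, node TZ: T={A} ∪ Z={G} → {A,G} (+1)
site 4, node HPTZ: HP={C,T} ∪ TZ={A,G} → {A,C,G,T} (+1)
site 5, node HP: H={A} ∪ P={G} → {A,G} (+1)
site 5, node TZ: T={T} ∪ Z={A} → {A,T} (+1)
site 5, node HPTZ: HP={A,G} ∩ TZ={A,T} → {A} (+0)
per-site changes: [2, 1, 2, 2, 3, 2]; total = 12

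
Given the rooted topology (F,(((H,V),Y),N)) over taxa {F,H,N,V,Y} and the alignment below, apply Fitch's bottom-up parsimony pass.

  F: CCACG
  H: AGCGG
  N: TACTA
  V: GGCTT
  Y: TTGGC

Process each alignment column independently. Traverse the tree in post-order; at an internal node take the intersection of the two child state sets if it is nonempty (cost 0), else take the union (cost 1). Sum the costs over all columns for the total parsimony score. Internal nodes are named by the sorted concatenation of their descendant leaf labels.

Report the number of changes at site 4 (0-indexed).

site 0, node HV: H={A} ∪ V={G} → {A,G} (+1)
site 0, node HVY: HV={A,G} ∪ Y={T} → {A,G,T} (+1)
site 0, node HNVY: HVY={A,G,T} ∩ N={T} → {T} (+0)
site 0, node FHNVY: F={C} ∪ HNVY={T} → {C,T} (+1)
site 1, node HV: H={G} ∩ V={G} → {G} (+0)
site 1, node HVY: HV={G} ∪ Y={T} → {G,T} (+1)
site 1, node HNVY: HVY={G,T} ∪ N={A} → {A,G,T} (+1)
site 1, node FHNVY: F={C} ∪ HNVY={A,G,T} → {A,C,G,T} (+1)
site 2, node HV: H={C} ∩ V={C} → {C} (+0)
site 2, node HVY: HV={C} ∪ Y={G} → {C,G} (+1)
site 2, node HNVY: HVY={C,G} ∩ N={C} → {C} (+0)
site 2, node FHNVY: F={A} ∪ HNVY={C} → {A,C} (+1)
site 3, node HV: H={G} ∪ V={T} → {G,T} (+1)
site 3, node HVY: HV={G,T} ∩ Y={G} → {G} (+0)
site 3, node HNVY: HVY={G} ∪ N={T} → {G,T} (+1)
site 3, node FHNVY: F={C} ∪ HNVY={G,T} → {C,G,T} (+1)
site 4, node HV: H={G} ∪ V={T} → {G,T} (+1)
site 4, node HVY: HV={G,T} ∪ Y={C} → {C,G,T} (+1)
site 4, node HNVY: HVY={C,G,T} ∪ N={A} → {A,C,G,T} (+1)
site 4, node FHNVY: F={G} ∩ HNVY={A,C,G,T} → {G} (+0)
per-site changes: [3, 3, 2, 3, 3]; total = 14

3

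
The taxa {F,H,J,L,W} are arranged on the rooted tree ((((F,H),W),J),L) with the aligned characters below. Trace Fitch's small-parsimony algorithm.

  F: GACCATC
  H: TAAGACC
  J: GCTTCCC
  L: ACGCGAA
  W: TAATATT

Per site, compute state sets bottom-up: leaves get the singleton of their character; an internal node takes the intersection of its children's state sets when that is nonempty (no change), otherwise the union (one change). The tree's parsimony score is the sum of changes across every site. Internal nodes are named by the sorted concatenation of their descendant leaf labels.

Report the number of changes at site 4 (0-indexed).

2

site 0, node FH: F={G} ∪ H={T} → {G,T} (+1)
site 0, node FHW: FH={G,T} ∩ W={T} → {T} (+0)
site 0, node FHJW: FHW={T} ∪ J={G} → {G,T} (+1)
site 0, node FHJLW: FHJW={G,T} ∪ L={A} → {A,G,T} (+1)
site 1, node FH: F={A} ∩ H={A} → {A} (+0)
site 1, node FHW: FH={A} ∩ W={A} → {A} (+0)
site 1, node FHJW: FHW={A} ∪ J={C} → {A,C} (+1)
site 1, node FHJLW: FHJW={A,C} ∩ L={C} → {C} (+0)
site 2, node FH: F={C} ∪ H={A} → {A,C} (+1)
site 2, node FHW: FH={A,C} ∩ W={A} → {A} (+0)
site 2, node FHJW: FHW={A} ∪ J={T} → {A,T} (+1)
site 2, node FHJLW: FHJW={A,T} ∪ L={G} → {A,G,T} (+1)
site 3, node FH: F={C} ∪ H={G} → {C,G} (+1)
site 3, node FHW: FH={C,G} ∪ W={T} → {C,G,T} (+1)
site 3, node FHJW: FHW={C,G,T} ∩ J={T} → {T} (+0)
site 3, node FHJLW: FHJW={T} ∪ L={C} → {C,T} (+1)
site 4, node FH: F={A} ∩ H={A} → {A} (+0)
site 4, node FHW: FH={A} ∩ W={A} → {A} (+0)
site 4, node FHJW: FHW={A} ∪ J={C} → {A,C} (+1)
site 4, node FHJLW: FHJW={A,C} ∪ L={G} → {A,C,G} (+1)
site 5, node FH: F={T} ∪ H={C} → {C,T} (+1)
site 5, node FHW: FH={C,T} ∩ W={T} → {T} (+0)
site 5, node FHJW: FHW={T} ∪ J={C} → {C,T} (+1)
site 5, node FHJLW: FHJW={C,T} ∪ L={A} → {A,C,T} (+1)
site 6, node FH: F={C} ∩ H={C} → {C} (+0)
site 6, node FHW: FH={C} ∪ W={T} → {C,T} (+1)
site 6, node FHJW: FHW={C,T} ∩ J={C} → {C} (+0)
site 6, node FHJLW: FHJW={C} ∪ L={A} → {A,C} (+1)
per-site changes: [3, 1, 3, 3, 2, 3, 2]; total = 17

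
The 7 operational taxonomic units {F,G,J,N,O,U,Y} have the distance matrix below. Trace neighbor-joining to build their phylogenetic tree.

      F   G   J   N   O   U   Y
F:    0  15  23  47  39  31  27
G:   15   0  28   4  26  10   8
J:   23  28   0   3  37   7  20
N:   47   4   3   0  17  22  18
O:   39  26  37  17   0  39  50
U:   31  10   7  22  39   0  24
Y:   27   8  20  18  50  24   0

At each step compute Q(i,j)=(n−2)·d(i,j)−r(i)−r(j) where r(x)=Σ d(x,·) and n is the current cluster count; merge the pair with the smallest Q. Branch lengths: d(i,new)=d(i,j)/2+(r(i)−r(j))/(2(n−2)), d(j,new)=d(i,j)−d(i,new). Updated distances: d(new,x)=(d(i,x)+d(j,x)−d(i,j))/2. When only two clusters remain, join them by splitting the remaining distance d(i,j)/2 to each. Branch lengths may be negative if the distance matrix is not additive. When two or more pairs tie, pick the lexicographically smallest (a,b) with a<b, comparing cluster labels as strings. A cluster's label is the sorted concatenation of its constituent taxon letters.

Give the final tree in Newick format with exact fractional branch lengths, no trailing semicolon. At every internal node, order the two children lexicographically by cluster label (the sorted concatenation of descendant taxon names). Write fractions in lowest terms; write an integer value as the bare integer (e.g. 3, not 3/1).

1. join N+O (d=17, Q=-234) ⇒ NO; edges |N|=-6/5, |O|=91/5
  updated: d(F,NO)=69/2, d(G,NO)=13/2, d(J,NO)=23/2, d(NO,U)=22, d(NO,Y)=51/2
2. join J+U (d=7, Q=-311/2) ⇒ JU; edges |J|=47/16, |U|=65/16
  updated: d(F,JU)=47/2, d(G,JU)=31/2, d(JU,NO)=53/4, d(JU,Y)=37/2
3. join JU+NO (d=53/4, Q=-443/4) ⇒ JNOU; edges |JU|=41/8, |NO|=65/8
  updated: d(F,JNOU)=179/8, d(G,JNOU)=35/8, d(JNOU,Y)=123/8
4. join F+G (d=15, Q=-247/4) ⇒ FG; edges |F|=67/4, |G|=-7/4
  updated: d(FG,JNOU)=47/8, d(FG,Y)=10
5. join FG+JNOU (d=47/8, Q=-125/4) ⇒ FGJNOU; edges |FG|=1/4, |JNOU|=45/8
  updated: d(FGJNOU,Y)=39/4
6. join FGJNOU+Y (d=39/4) ⇒ FGJNOUY; edges |FGJNOU|=39/8, |Y|=39/8
final tree: (((F:67/4,G:-7/4):1/4,((J:47/16,U:65/16):41/8,(N:-6/5,O:91/5):65/8):45/8):39/8,Y:39/8)
total length: 543/8

(((F:67/4,G:-7/4):1/4,((J:47/16,U:65/16):41/8,(N:-6/5,O:91/5):65/8):45/8):39/8,Y:39/8)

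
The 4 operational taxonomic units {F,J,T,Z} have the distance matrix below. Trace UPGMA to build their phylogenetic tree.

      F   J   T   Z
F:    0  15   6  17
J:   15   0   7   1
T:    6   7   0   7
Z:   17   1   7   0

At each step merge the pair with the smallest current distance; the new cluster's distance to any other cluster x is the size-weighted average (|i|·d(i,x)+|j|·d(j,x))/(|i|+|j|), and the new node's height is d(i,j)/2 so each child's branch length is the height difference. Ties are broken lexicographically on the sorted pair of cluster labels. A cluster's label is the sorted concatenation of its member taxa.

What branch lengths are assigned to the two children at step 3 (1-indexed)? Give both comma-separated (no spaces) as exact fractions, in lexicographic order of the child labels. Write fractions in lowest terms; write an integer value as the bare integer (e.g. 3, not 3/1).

11/4,21/4

step 1: merge (J,Z) at d=1; branch lengths J→1/2, Z→1/2; new cluster JZ
  updated: d(F,JZ)=16, d(JZ,T)=7
step 2: merge (F,T) at d=6; branch lengths F→3, T→3; new cluster FT
  updated: d(FT,JZ)=23/2
step 3: merge (FT,JZ) at d=23/2; branch lengths FT→11/4, JZ→21/4; new cluster FJTZ
final tree: ((F:3,T:3):11/4,(J:1/2,Z:1/2):21/4)
total length: 15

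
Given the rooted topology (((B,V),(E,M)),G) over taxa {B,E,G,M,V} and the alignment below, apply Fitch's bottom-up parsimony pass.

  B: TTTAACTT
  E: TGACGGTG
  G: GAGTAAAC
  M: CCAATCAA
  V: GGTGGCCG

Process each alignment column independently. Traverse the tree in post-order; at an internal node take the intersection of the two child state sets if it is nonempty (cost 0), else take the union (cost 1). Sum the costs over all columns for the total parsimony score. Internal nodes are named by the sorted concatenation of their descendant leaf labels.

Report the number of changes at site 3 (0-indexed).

3

site 0, node BV: B={T} ∪ V={G} → {G,T} (+1)
site 0, node EM: E={T} ∪ M={C} → {C,T} (+1)
site 0, node BEMV: BV={G,T} ∩ EM={C,T} → {T} (+0)
site 0, node BEGMV: BEMV={T} ∪ G={G} → {G,T} (+1)
site 1, node BV: B={T} ∪ V={G} → {G,T} (+1)
site 1, node EM: E={G} ∪ M={C} → {C,G} (+1)
site 1, node BEMV: BV={G,T} ∩ EM={C,G} → {G} (+0)
site 1, node BEGMV: BEMV={G} ∪ G={A} → {A,G} (+1)
site 2, node BV: B={T} ∩ V={T} → {T} (+0)
site 2, node EM: E={A} ∩ M={A} → {A} (+0)
site 2, node BEMV: BV={T} ∪ EM={A} → {A,T} (+1)
site 2, node BEGMV: BEMV={A,T} ∪ G={G} → {A,G,T} (+1)
site 3, node BV: B={A} ∪ V={G} → {A,G} (+1)
site 3, node EM: E={C} ∪ M={A} → {A,C} (+1)
site 3, node BEMV: BV={A,G} ∩ EM={A,C} → {A} (+0)
site 3, node BEGMV: BEMV={A} ∪ G={T} → {A,T} (+1)
site 4, node BV: B={A} ∪ V={G} → {A,G} (+1)
site 4, node EM: E={G} ∪ M={T} → {G,T} (+1)
site 4, node BEMV: BV={A,G} ∩ EM={G,T} → {G} (+0)
site 4, node BEGMV: BEMV={G} ∪ G={A} → {A,G} (+1)
site 5, node BV: B={C} ∩ V={C} → {C} (+0)
site 5, node EM: E={G} ∪ M={C} → {C,G} (+1)
site 5, node BEMV: BV={C} ∩ EM={C,G} → {C} (+0)
site 5, node BEGMV: BEMV={C} ∪ G={A} → {A,C} (+1)
site 6, node BV: B={T} ∪ V={C} → {C,T} (+1)
site 6, node EM: E={T} ∪ M={A} → {A,T} (+1)
site 6, node BEMV: BV={C,T} ∩ EM={A,T} → {T} (+0)
site 6, node BEGMV: BEMV={T} ∪ G={A} → {A,T} (+1)
site 7, node BV: B={T} ∪ V={G} → {G,T} (+1)
site 7, node EM: E={G} ∪ M={A} → {A,G} (+1)
site 7, node BEMV: BV={G,T} ∩ EM={A,G} → {G} (+0)
site 7, node BEGMV: BEMV={G} ∪ G={C} → {C,G} (+1)
per-site changes: [3, 3, 2, 3, 3, 2, 3, 3]; total = 22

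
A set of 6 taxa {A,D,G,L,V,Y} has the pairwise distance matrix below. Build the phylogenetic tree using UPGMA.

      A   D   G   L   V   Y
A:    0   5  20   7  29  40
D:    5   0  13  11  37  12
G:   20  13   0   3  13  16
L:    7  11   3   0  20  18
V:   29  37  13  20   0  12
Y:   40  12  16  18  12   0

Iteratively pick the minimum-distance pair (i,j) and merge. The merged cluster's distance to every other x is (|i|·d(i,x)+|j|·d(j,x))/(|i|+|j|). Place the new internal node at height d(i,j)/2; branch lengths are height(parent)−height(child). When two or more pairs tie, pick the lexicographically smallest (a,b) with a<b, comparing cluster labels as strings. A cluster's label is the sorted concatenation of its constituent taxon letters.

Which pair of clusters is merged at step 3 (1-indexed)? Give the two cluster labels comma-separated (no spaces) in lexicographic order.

1. join G+L (d=3) ⇒ GL; edges |G|=3/2, |L|=3/2
  updated: d(A,GL)=27/2, d(D,GL)=12, d(GL,V)=33/2, d(GL,Y)=17
2. join A+D (d=5) ⇒ AD; edges |A|=5/2, |D|=5/2
  updated: d(AD,GL)=51/4, d(AD,V)=33, d(AD,Y)=26
3. join V+Y (d=12) ⇒ VY; edges |V|=6, |Y|=6
  updated: d(AD,VY)=59/2, d(GL,VY)=67/4
4. join AD+GL (d=51/4) ⇒ ADGL; edges |AD|=31/8, |GL|=39/8
  updated: d(ADGL,VY)=185/8
5. join ADGL+VY (d=185/8) ⇒ ADGLVY; edges |ADGL|=83/16, |VY|=89/16
final tree: (((A:5/2,D:5/2):31/8,(G:3/2,L:3/2):39/8):83/16,(V:6,Y:6):89/16)
total length: 79/2

V,Y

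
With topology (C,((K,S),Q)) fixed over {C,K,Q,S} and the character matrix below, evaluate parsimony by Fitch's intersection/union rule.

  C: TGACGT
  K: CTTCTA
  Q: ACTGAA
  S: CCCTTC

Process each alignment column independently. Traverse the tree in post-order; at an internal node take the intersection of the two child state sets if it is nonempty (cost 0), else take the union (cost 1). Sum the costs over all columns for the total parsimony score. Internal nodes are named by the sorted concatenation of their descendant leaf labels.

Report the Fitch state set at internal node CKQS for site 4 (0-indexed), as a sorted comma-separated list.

A,G,T

site 0, node KS: K={C} ∩ S={C} → {C} (+0)
site 0, node KQS: KS={C} ∪ Q={A} → {A,C} (+1)
site 0, node CKQS: C={T} ∪ KQS={A,C} → {A,C,T} (+1)
site 1, node KS: K={T} ∪ S={C} → {C,T} (+1)
site 1, node KQS: KS={C,T} ∩ Q={C} → {C} (+0)
site 1, node CKQS: C={G} ∪ KQS={C} → {C,G} (+1)
site 2, node KS: K={T} ∪ S={C} → {C,T} (+1)
site 2, node KQS: KS={C,T} ∩ Q={T} → {T} (+0)
site 2, node CKQS: C={A} ∪ KQS={T} → {A,T} (+1)
site 3, node KS: K={C} ∪ S={T} → {C,T} (+1)
site 3, node KQS: KS={C,T} ∪ Q={G} → {C,G,T} (+1)
site 3, node CKQS: C={C} ∩ KQS={C,G,T} → {C} (+0)
site 4, node KS: K={T} ∩ S={T} → {T} (+0)
site 4, node KQS: KS={T} ∪ Q={A} → {A,T} (+1)
site 4, node CKQS: C={G} ∪ KQS={A,T} → {A,G,T} (+1)
site 5, node KS: K={A} ∪ S={C} → {A,C} (+1)
site 5, node KQS: KS={A,C} ∩ Q={A} → {A} (+0)
site 5, node CKQS: C={T} ∪ KQS={A} → {A,T} (+1)
per-site changes: [2, 2, 2, 2, 2, 2]; total = 12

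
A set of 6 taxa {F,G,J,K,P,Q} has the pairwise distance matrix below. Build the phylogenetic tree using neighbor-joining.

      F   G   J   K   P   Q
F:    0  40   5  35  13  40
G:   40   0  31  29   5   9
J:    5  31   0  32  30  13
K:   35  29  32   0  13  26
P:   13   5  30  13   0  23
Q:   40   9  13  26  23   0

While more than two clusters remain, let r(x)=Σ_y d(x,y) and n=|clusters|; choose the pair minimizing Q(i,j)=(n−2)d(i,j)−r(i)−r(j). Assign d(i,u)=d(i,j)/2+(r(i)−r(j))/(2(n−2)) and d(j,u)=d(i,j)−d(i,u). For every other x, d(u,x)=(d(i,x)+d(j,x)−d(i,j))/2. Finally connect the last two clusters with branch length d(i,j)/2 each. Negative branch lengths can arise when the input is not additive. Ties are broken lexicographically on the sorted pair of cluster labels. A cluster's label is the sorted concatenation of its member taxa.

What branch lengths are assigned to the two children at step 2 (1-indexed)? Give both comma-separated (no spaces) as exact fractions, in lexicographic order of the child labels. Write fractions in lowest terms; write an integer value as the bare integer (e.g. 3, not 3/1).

7/2,11/2

1. join F+J (d=5, Q=-224) ⇒ FJ; edges |F|=21/4, |J|=-1/4
  updated: d(FJ,G)=33, d(FJ,K)=31, d(FJ,P)=19, d(FJ,Q)=24
2. join G+Q (d=9, Q=-131) ⇒ GQ; edges |G|=7/2, |Q|=11/2
  updated: d(FJ,GQ)=24, d(GQ,K)=23, d(GQ,P)=19/2
3. join FJ+GQ (d=24, Q=-165/2) ⇒ FGJQ; edges |FJ|=131/8, |GQ|=61/8
  updated: d(FGJQ,K)=15, d(FGJQ,P)=9/4
4. join FGJQ+K (d=15, Q=-121/4) ⇒ FGJKQ; edges |FGJQ|=17/8, |K|=103/8
  updated: d(FGJKQ,P)=1/8
5. join FGJKQ+P (d=1/8) ⇒ FGJKPQ; edges |FGJKQ|=1/16, |P|=1/16
final tree: ((((F:21/4,J:-1/4):131/8,(G:7/2,Q:11/2):61/8):17/8,K:103/8):1/16,P:1/16)
total length: 425/8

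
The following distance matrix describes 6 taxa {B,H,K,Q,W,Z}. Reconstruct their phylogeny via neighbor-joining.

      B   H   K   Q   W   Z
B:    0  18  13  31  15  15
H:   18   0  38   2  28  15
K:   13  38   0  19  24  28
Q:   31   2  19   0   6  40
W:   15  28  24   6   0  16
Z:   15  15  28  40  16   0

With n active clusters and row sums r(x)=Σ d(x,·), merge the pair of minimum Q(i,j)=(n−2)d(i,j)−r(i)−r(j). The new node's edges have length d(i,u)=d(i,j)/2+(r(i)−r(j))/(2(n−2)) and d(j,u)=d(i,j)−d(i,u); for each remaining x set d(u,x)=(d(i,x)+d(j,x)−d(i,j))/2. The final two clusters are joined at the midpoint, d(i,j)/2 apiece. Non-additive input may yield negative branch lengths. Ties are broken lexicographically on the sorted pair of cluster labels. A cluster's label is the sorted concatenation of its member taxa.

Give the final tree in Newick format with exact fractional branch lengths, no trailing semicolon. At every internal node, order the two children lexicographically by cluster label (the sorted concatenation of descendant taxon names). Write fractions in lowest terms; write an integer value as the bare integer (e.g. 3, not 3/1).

step 1: merge (H,Q) at d=2, Q=-191; branch lengths H→11/8, Q→5/8; new cluster HQ
  updated: d(B,HQ)=47/2, d(HQ,K)=55/2, d(HQ,W)=16, d(HQ,Z)=53/2
step 2: merge (B,K) at d=13, Q=-120; branch lengths B→13/6, K→65/6; new cluster BK
  updated: d(BK,HQ)=19, d(BK,W)=13, d(BK,Z)=15
step 3: merge (BK,Z) at d=15, Q=-149/2; branch lengths BK→39/8, Z→81/8; new cluster BKZ
  updated: d(BKZ,HQ)=61/4, d(BKZ,W)=7
step 4: merge (BKZ,HQ) at d=61/4, Q=-153/4; branch lengths BKZ→25/8, HQ→97/8; new cluster BHKQZ
  updated: d(BHKQZ,W)=31/8
step 5: merge (BHKQZ,W) at d=31/8; branch lengths BHKQZ→31/16, W→31/16; new cluster BHKQWZ
final tree: ((((B:13/6,K:65/6):39/8,Z:81/8):25/8,(H:11/8,Q:5/8):97/8):31/16,W:31/16)
total length: 393/8

((((B:13/6,K:65/6):39/8,Z:81/8):25/8,(H:11/8,Q:5/8):97/8):31/16,W:31/16)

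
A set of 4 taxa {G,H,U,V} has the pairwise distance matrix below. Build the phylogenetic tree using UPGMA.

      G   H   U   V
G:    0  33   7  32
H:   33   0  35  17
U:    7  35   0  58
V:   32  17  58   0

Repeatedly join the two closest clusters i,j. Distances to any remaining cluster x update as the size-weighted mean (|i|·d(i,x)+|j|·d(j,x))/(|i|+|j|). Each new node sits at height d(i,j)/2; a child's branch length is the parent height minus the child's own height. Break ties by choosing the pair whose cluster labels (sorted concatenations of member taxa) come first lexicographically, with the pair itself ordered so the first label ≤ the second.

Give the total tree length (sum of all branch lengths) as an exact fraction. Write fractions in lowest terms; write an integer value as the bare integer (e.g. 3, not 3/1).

103/2

1. join G+U (d=7) ⇒ GU; edges |G|=7/2, |U|=7/2
  updated: d(GU,H)=34, d(GU,V)=45
2. join H+V (d=17) ⇒ HV; edges |H|=17/2, |V|=17/2
  updated: d(GU,HV)=79/2
3. join GU+HV (d=79/2) ⇒ GHUV; edges |GU|=65/4, |HV|=45/4
final tree: ((G:7/2,U:7/2):65/4,(H:17/2,V:17/2):45/4)
total length: 103/2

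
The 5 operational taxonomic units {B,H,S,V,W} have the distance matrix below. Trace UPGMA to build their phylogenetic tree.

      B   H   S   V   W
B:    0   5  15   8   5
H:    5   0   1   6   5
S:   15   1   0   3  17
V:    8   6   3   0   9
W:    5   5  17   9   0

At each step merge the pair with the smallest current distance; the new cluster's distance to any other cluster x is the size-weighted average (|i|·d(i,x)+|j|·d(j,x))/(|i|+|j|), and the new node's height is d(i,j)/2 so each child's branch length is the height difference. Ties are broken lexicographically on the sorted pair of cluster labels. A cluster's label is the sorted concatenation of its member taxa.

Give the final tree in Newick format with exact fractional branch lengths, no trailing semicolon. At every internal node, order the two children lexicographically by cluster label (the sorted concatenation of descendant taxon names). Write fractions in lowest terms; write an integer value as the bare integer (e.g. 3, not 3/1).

iteration 1: select H,S (d=1); attach at lengths (1/2, 1/2); label the merged cluster HS
  updated: d(B,HS)=10, d(HS,V)=9/2, d(HS,W)=11
iteration 2: select HS,V (d=9/2); attach at lengths (7/4, 9/4); label the merged cluster HSV
  updated: d(B,HSV)=28/3, d(HSV,W)=31/3
iteration 3: select B,W (d=5); attach at lengths (5/2, 5/2); label the merged cluster BW
  updated: d(BW,HSV)=59/6
iteration 4: select BW,HSV (d=59/6); attach at lengths (29/12, 8/3); label the merged cluster BHSVW
final tree: ((B:5/2,W:5/2):29/12,((H:1/2,S:1/2):7/4,V:9/4):8/3)
total length: 181/12

((B:5/2,W:5/2):29/12,((H:1/2,S:1/2):7/4,V:9/4):8/3)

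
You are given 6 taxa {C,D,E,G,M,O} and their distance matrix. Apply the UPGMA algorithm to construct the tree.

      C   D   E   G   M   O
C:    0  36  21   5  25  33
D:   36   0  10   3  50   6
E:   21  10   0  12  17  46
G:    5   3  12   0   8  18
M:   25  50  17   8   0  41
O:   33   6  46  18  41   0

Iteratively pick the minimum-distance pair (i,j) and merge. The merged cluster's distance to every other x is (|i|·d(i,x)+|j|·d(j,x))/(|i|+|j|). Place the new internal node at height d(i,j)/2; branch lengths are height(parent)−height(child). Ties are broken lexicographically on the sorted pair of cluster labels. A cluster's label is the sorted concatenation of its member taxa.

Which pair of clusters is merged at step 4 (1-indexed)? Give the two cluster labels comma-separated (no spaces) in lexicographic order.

iteration 1: select D,G (d=3); attach at lengths (3/2, 3/2); label the merged cluster DG
  updated: d(C,DG)=41/2, d(DG,E)=11, d(DG,M)=29, d(DG,O)=12
iteration 2: select DG,E (d=11); attach at lengths (4, 11/2); label the merged cluster DEG
  updated: d(C,DEG)=62/3, d(DEG,M)=25, d(DEG,O)=70/3
iteration 3: select C,DEG (d=62/3); attach at lengths (31/3, 29/6); label the merged cluster CDEG
  updated: d(CDEG,M)=25, d(CDEG,O)=103/4
iteration 4: select CDEG,M (d=25); attach at lengths (13/6, 25/2); label the merged cluster CDEGM
  updated: d(CDEGM,O)=144/5
iteration 5: select CDEGM,O (d=144/5); attach at lengths (19/10, 72/5); label the merged cluster CDEGMO
final tree: (((C:31/3,((D:3/2,G:3/2):4,E:11/2):29/6):13/6,M:25/2):19/10,O:72/5)
total length: 1759/30

CDEG,M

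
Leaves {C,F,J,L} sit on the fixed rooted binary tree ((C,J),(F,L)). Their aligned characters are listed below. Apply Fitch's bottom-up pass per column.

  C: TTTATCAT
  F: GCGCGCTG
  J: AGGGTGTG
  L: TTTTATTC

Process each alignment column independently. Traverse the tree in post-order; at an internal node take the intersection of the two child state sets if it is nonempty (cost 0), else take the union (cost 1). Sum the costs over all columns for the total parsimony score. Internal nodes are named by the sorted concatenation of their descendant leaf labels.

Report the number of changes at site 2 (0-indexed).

2

CJ@0: {T} ∪ {A} = {A,T} (union, +1)
FL@0: {G} ∪ {T} = {G,T} (union, +1)
CFJL@0: {A,T} ∩ {G,T} = {T} (intersection, +0)
CJ@1: {T} ∪ {G} = {G,T} (union, +1)
FL@1: {C} ∪ {T} = {C,T} (union, +1)
CFJL@1: {G,T} ∩ {C,T} = {T} (intersection, +0)
CJ@2: {T} ∪ {G} = {G,T} (union, +1)
FL@2: {G} ∪ {T} = {G,T} (union, +1)
CFJL@2: {G,T} ∩ {G,T} = {G,T} (intersection, +0)
CJ@3: {A} ∪ {G} = {A,G} (union, +1)
FL@3: {C} ∪ {T} = {C,T} (union, +1)
CFJL@3: {A,G} ∪ {C,T} = {A,C,G,T} (union, +1)
CJ@4: {T} ∩ {T} = {T} (intersection, +0)
FL@4: {G} ∪ {A} = {A,G} (union, +1)
CFJL@4: {T} ∪ {A,G} = {A,G,T} (union, +1)
CJ@5: {C} ∪ {G} = {C,G} (union, +1)
FL@5: {C} ∪ {T} = {C,T} (union, +1)
CFJL@5: {C,G} ∩ {C,T} = {C} (intersection, +0)
CJ@6: {A} ∪ {T} = {A,T} (union, +1)
FL@6: {T} ∩ {T} = {T} (intersection, +0)
CFJL@6: {A,T} ∩ {T} = {T} (intersection, +0)
CJ@7: {T} ∪ {G} = {G,T} (union, +1)
FL@7: {G} ∪ {C} = {C,G} (union, +1)
CFJL@7: {G,T} ∩ {C,G} = {G} (intersection, +0)
per-site changes: [2, 2, 2, 3, 2, 2, 1, 2]; total = 16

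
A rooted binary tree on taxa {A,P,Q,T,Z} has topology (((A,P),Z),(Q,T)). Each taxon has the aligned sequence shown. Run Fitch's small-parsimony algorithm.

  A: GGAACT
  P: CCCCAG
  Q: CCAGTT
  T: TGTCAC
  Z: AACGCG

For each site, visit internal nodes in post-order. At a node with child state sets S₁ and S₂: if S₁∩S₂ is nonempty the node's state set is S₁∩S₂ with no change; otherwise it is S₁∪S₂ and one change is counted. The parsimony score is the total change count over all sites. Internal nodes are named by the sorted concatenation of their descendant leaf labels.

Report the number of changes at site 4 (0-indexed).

site 0, node AP: A={G} ∪ P={C} → {C,G} (+1)
site 0, node APZ: AP={C,G} ∪ Z={A} → {A,C,G} (+1)
site 0, node QT: Q={C} ∪ T={T} → {C,T} (+1)
site 0, node APQTZ: APZ={A,C,G} ∩ QT={C,T} → {C} (+0)
site 1, node AP: A={G} ∪ P={C} → {C,G} (+1)
site 1, node APZ: AP={C,G} ∪ Z={A} → {A,C,G} (+1)
site 1, node QT: Q={C} ∪ T={G} → {C,G} (+1)
site 1, node APQTZ: APZ={A,C,G} ∩ QT={C,G} → {C,G} (+0)
site 2, node AP: A={A} ∪ P={C} → {A,C} (+1)
site 2, node APZ: AP={A,C} ∩ Z={C} → {C} (+0)
site 2, node QT: Q={A} ∪ T={T} → {A,T} (+1)
site 2, node APQTZ: APZ={C} ∪ QT={A,T} → {A,C,T} (+1)
site 3, node AP: A={A} ∪ P={C} → {A,C} (+1)
site 3, node APZ: AP={A,C} ∪ Z={G} → {A,C,G} (+1)
site 3, node QT: Q={G} ∪ T={C} → {C,G} (+1)
site 3, node APQTZ: APZ={A,C,G} ∩ QT={C,G} → {C,G} (+0)
site 4, node AP: A={C} ∪ P={A} → {A,C} (+1)
site 4, node APZ: AP={A,C} ∩ Z={C} → {C} (+0)
site 4, node QT: Q={T} ∪ T={A} → {A,T} (+1)
site 4, node APQTZ: APZ={C} ∪ QT={A,T} → {A,C,T} (+1)
site 5, node AP: A={T} ∪ P={G} → {G,T} (+1)
site 5, node APZ: AP={G,T} ∩ Z={G} → {G} (+0)
site 5, node QT: Q={T} ∪ T={C} → {C,T} (+1)
site 5, node APQTZ: APZ={G} ∪ QT={C,T} → {C,G,T} (+1)
per-site changes: [3, 3, 3, 3, 3, 3]; total = 18

3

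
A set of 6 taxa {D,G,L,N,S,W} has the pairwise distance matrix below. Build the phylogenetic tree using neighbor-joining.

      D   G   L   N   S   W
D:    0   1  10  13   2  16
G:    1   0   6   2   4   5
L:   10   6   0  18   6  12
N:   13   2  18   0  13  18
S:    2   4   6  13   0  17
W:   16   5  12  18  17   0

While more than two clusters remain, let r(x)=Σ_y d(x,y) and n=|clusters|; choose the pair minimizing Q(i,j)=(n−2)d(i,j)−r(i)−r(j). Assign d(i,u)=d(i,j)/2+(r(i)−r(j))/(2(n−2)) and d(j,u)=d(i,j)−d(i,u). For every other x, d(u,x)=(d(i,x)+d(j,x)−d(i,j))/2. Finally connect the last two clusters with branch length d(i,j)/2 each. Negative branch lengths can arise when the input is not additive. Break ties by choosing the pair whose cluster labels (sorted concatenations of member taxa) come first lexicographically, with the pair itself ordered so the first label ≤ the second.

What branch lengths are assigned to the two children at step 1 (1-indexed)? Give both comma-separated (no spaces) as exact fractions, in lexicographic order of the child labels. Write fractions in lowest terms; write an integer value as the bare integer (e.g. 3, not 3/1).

iteration 1: select D,S (d=2, Q=-76); attach at lengths (1, 1); label the merged cluster DS
  updated: d(DS,G)=3/2, d(DS,L)=7, d(DS,N)=12, d(DS,W)=31/2
iteration 2: select G,N (d=2, Q=-117/2); attach at lengths (-59/12, 83/12); label the merged cluster GN
  updated: d(DS,GN)=23/4, d(GN,L)=11, d(GN,W)=21/2
iteration 3: select DS,L (d=7, Q=-177/4); attach at lengths (49/16, 63/16); label the merged cluster DLS
  updated: d(DLS,GN)=39/8, d(DLS,W)=41/4
iteration 4: select DLS,GN (d=39/8, Q=-205/8); attach at lengths (37/16, 41/16); label the merged cluster DGLNS
  updated: d(DGLNS,W)=127/16
iteration 5: select DGLNS,W (d=127/16); attach at lengths (127/32, 127/32); label the merged cluster DGLNSW
final tree: ((((D:1,S:1):49/16,L:63/16):37/16,(G:-59/12,N:83/12):41/16):127/32,W:127/32)
total length: 381/16

1,1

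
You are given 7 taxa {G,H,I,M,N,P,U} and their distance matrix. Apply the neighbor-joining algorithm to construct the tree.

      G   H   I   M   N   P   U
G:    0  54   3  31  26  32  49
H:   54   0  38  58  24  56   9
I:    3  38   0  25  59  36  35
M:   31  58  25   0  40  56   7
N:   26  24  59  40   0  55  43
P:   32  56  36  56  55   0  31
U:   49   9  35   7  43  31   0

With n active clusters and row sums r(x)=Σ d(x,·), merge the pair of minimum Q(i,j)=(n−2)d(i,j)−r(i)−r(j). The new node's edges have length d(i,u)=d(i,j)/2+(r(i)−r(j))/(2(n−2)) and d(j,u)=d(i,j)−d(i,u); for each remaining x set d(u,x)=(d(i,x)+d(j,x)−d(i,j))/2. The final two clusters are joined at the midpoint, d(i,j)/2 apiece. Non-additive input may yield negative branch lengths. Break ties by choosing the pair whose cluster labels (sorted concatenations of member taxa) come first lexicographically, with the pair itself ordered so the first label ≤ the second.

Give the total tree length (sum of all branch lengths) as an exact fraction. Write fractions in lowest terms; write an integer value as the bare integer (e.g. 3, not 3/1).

1. join G+I (d=3, Q=-376) ⇒ GI; edges |G|=7/5, |I|=8/5
  updated: d(GI,H)=89/2, d(GI,M)=53/2, d(GI,N)=41, d(GI,P)=65/2, d(GI,U)=81/2
2. join H+N (d=24, Q=-597/2) ⇒ HN; edges |H|=169/16, |N|=215/16
  updated: d(GI,HN)=123/4, d(HN,M)=37, d(HN,P)=87/2, d(HN,U)=14
3. join M+U (d=7, Q=-198) ⇒ MU; edges |M|=55/6, |U|=-13/6
  updated: d(GI,MU)=30, d(HN,MU)=22, d(MU,P)=40
4. join GI+P (d=65/2, Q=-577/4) ⇒ GIP; edges |GI|=169/16, |P|=351/16
  updated: d(GIP,HN)=167/8, d(GIP,MU)=75/4
5. join GIP+HN (d=167/8, Q=-493/8) ⇒ GHINP; edges |GIP|=141/16, |HN|=193/16
  updated: d(GHINP,MU)=159/16
6. join GHINP+MU (d=159/16) ⇒ GHIMNPU; edges |GHINP|=159/32, |MU|=159/32
final tree: ((((G:7/5,I:8/5):169/16,P:351/16):141/16,(H:169/16,N:215/16):193/16):159/32,(M:55/6,U:-13/6):159/32)
total length: 1557/16

1557/16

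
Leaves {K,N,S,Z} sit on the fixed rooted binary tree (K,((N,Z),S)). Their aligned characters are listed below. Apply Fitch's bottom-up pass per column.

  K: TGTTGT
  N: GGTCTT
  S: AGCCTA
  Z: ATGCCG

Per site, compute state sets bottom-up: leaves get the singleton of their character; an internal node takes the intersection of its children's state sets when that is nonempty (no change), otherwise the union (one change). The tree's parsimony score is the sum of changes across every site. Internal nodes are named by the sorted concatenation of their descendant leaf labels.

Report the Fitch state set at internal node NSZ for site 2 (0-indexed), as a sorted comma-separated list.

C,G,T

NZ@0: {G} ∪ {A} = {A,G} (union, +1)
NSZ@0: {A,G} ∩ {A} = {A} (intersection, +0)
KNSZ@0: {T} ∪ {A} = {A,T} (union, +1)
NZ@1: {G} ∪ {T} = {G,T} (union, +1)
NSZ@1: {G,T} ∩ {G} = {G} (intersection, +0)
KNSZ@1: {G} ∩ {G} = {G} (intersection, +0)
NZ@2: {T} ∪ {G} = {G,T} (union, +1)
NSZ@2: {G,T} ∪ {C} = {C,G,T} (union, +1)
KNSZ@2: {T} ∩ {C,G,T} = {T} (intersection, +0)
NZ@3: {C} ∩ {C} = {C} (intersection, +0)
NSZ@3: {C} ∩ {C} = {C} (intersection, +0)
KNSZ@3: {T} ∪ {C} = {C,T} (union, +1)
NZ@4: {T} ∪ {C} = {C,T} (union, +1)
NSZ@4: {C,T} ∩ {T} = {T} (intersection, +0)
KNSZ@4: {G} ∪ {T} = {G,T} (union, +1)
NZ@5: {T} ∪ {G} = {G,T} (union, +1)
NSZ@5: {G,T} ∪ {A} = {A,G,T} (union, +1)
KNSZ@5: {T} ∩ {A,G,T} = {T} (intersection, +0)
per-site changes: [2, 1, 2, 1, 2, 2]; total = 10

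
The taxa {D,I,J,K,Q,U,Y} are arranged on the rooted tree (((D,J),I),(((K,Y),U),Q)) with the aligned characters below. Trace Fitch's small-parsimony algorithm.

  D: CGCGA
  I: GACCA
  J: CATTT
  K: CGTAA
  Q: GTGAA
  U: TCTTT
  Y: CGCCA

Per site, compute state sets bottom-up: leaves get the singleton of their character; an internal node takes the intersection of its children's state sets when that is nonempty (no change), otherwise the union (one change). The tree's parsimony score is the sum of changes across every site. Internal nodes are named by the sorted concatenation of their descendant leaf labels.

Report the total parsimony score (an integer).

18

[col 0] DJ: children D:{C}, J:{C} ∩→ {C}; cost 0
[col 0] DIJ: children DJ:{C}, I:{G} ∪→ {C,G}; cost 1
[col 0] KY: children K:{C}, Y:{C} ∩→ {C}; cost 0
[col 0] KUY: children KY:{C}, U:{T} ∪→ {C,T}; cost 1
[col 0] KQUY: children KUY:{C,T}, Q:{G} ∪→ {C,G,T}; cost 1
[col 0] DIJKQUY: children DIJ:{C,G}, KQUY:{C,G,T} ∩→ {C,G}; cost 0
[col 1] DJ: children D:{G}, J:{A} ∪→ {A,G}; cost 1
[col 1] DIJ: children DJ:{A,G}, I:{A} ∩→ {A}; cost 0
[col 1] KY: children K:{G}, Y:{G} ∩→ {G}; cost 0
[col 1] KUY: children KY:{G}, U:{C} ∪→ {C,G}; cost 1
[col 1] KQUY: children KUY:{C,G}, Q:{T} ∪→ {C,G,T}; cost 1
[col 1] DIJKQUY: children DIJ:{A}, KQUY:{C,G,T} ∪→ {A,C,G,T}; cost 1
[col 2] DJ: children D:{C}, J:{T} ∪→ {C,T}; cost 1
[col 2] DIJ: children DJ:{C,T}, I:{C} ∩→ {C}; cost 0
[col 2] KY: children K:{T}, Y:{C} ∪→ {C,T}; cost 1
[col 2] KUY: children KY:{C,T}, U:{T} ∩→ {T}; cost 0
[col 2] KQUY: children KUY:{T}, Q:{G} ∪→ {G,T}; cost 1
[col 2] DIJKQUY: children DIJ:{C}, KQUY:{G,T} ∪→ {C,G,T}; cost 1
[col 3] DJ: children D:{G}, J:{T} ∪→ {G,T}; cost 1
[col 3] DIJ: children DJ:{G,T}, I:{C} ∪→ {C,G,T}; cost 1
[col 3] KY: children K:{A}, Y:{C} ∪→ {A,C}; cost 1
[col 3] KUY: children KY:{A,C}, U:{T} ∪→ {A,C,T}; cost 1
[col 3] KQUY: children KUY:{A,C,T}, Q:{A} ∩→ {A}; cost 0
[col 3] DIJKQUY: children DIJ:{C,G,T}, KQUY:{A} ∪→ {A,C,G,T}; cost 1
[col 4] DJ: children D:{A}, J:{T} ∪→ {A,T}; cost 1
[col 4] DIJ: children DJ:{A,T}, I:{A} ∩→ {A}; cost 0
[col 4] KY: children K:{A}, Y:{A} ∩→ {A}; cost 0
[col 4] KUY: children KY:{A}, U:{T} ∪→ {A,T}; cost 1
[col 4] KQUY: children KUY:{A,T}, Q:{A} ∩→ {A}; cost 0
[col 4] DIJKQUY: children DIJ:{A}, KQUY:{A} ∩→ {A}; cost 0
per-site changes: [3, 4, 4, 5, 2]; total = 18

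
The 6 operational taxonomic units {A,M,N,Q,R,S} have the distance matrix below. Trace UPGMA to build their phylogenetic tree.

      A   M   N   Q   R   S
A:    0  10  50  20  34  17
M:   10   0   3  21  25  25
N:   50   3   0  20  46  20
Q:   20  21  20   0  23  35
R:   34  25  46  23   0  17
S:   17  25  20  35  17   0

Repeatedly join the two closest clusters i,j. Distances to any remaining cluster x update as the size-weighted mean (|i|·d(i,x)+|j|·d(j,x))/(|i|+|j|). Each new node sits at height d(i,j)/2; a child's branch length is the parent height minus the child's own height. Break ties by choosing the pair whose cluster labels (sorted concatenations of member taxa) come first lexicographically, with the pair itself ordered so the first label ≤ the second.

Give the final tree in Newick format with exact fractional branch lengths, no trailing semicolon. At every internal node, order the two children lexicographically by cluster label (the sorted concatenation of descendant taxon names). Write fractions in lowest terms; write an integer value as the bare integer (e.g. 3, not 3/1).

(((A:17/2,S:17/2):17/4,R:51/4):49/36,((M:3/2,N:3/2):35/4,Q:41/4):139/36)

iteration 1: select M,N (d=3); attach at lengths (3/2, 3/2); label the merged cluster MN
  updated: d(A,MN)=30, d(MN,Q)=41/2, d(MN,R)=71/2, d(MN,S)=45/2
iteration 2: select A,S (d=17); attach at lengths (17/2, 17/2); label the merged cluster AS
  updated: d(AS,MN)=105/4, d(AS,Q)=55/2, d(AS,R)=51/2
iteration 3: select MN,Q (d=41/2); attach at lengths (35/4, 41/4); label the merged cluster MNQ
  updated: d(AS,MNQ)=80/3, d(MNQ,R)=94/3
iteration 4: select AS,R (d=51/2); attach at lengths (17/4, 51/4); label the merged cluster ARS
  updated: d(ARS,MNQ)=254/9
iteration 5: select ARS,MNQ (d=254/9); attach at lengths (49/36, 139/36); label the merged cluster AMNQRS
final tree: (((A:17/2,S:17/2):17/4,R:51/4):49/36,((M:3/2,N:3/2):35/4,Q:41/4):139/36)
total length: 551/9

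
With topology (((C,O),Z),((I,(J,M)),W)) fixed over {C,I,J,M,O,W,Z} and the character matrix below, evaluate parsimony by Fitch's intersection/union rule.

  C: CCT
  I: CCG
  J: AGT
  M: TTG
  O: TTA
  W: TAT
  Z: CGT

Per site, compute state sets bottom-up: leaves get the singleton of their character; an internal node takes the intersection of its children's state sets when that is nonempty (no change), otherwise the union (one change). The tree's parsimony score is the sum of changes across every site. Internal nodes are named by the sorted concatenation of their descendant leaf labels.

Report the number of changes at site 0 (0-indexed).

4

[col 0] CO: children C:{C}, O:{T} ∪→ {C,T}; cost 1
[col 0] COZ: children CO:{C,T}, Z:{C} ∩→ {C}; cost 0
[col 0] JM: children J:{A}, M:{T} ∪→ {A,T}; cost 1
[col 0] IJM: children I:{C}, JM:{A,T} ∪→ {A,C,T}; cost 1
[col 0] IJMW: children IJM:{A,C,T}, W:{T} ∩→ {T}; cost 0
[col 0] CIJMOWZ: children COZ:{C}, IJMW:{T} ∪→ {C,T}; cost 1
[col 1] CO: children C:{C}, O:{T} ∪→ {C,T}; cost 1
[col 1] COZ: children CO:{C,T}, Z:{G} ∪→ {C,G,T}; cost 1
[col 1] JM: children J:{G}, M:{T} ∪→ {G,T}; cost 1
[col 1] IJM: children I:{C}, JM:{G,T} ∪→ {C,G,T}; cost 1
[col 1] IJMW: children IJM:{C,G,T}, W:{A} ∪→ {A,C,G,T}; cost 1
[col 1] CIJMOWZ: children COZ:{C,G,T}, IJMW:{A,C,G,T} ∩→ {C,G,T}; cost 0
[col 2] CO: children C:{T}, O:{A} ∪→ {A,T}; cost 1
[col 2] COZ: children CO:{A,T}, Z:{T} ∩→ {T}; cost 0
[col 2] JM: children J:{T}, M:{G} ∪→ {G,T}; cost 1
[col 2] IJM: children I:{G}, JM:{G,T} ∩→ {G}; cost 0
[col 2] IJMW: children IJM:{G}, W:{T} ∪→ {G,T}; cost 1
[col 2] CIJMOWZ: children COZ:{T}, IJMW:{G,T} ∩→ {T}; cost 0
per-site changes: [4, 5, 3]; total = 12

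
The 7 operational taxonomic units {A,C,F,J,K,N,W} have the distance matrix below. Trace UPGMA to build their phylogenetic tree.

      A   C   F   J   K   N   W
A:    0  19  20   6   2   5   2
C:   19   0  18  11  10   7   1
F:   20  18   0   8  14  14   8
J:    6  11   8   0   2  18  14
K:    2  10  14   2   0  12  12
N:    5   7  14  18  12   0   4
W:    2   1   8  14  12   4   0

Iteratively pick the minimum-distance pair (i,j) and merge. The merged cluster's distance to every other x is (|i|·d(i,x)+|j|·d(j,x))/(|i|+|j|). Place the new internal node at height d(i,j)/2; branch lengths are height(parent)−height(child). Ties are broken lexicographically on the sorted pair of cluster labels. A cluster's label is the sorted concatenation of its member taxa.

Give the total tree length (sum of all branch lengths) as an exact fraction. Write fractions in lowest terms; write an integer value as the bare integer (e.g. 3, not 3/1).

1. join C+W (d=1) ⇒ CW; edges |C|=1/2, |W|=1/2
  updated: d(A,CW)=21/2, d(CW,F)=13, d(CW,J)=25/2, d(CW,K)=11, d(CW,N)=11/2
2. join A+K (d=2) ⇒ AK; edges |A|=1, |K|=1
  updated: d(AK,CW)=43/4, d(AK,F)=17, d(AK,J)=4, d(AK,N)=17/2
3. join AK+J (d=4) ⇒ AJK; edges |AK|=1, |J|=2
  updated: d(AJK,CW)=34/3, d(AJK,F)=14, d(AJK,N)=35/3
4. join CW+N (d=11/2) ⇒ CNW; edges |CW|=9/4, |N|=11/4
  updated: d(AJK,CNW)=103/9, d(CNW,F)=40/3
5. join AJK+CNW (d=103/9) ⇒ ACJKNW; edges |AJK|=67/18, |CNW|=107/36
  updated: d(ACJKNW,F)=41/3
6. join ACJKNW+F (d=41/3) ⇒ ACFJKNW; edges |ACJKNW|=10/9, |F|=41/6
final tree: ((((A:1,K:1):1,J:2):67/18,((C:1/2,W:1/2):9/4,N:11/4):107/36):10/9,F:41/6)
total length: 923/36

923/36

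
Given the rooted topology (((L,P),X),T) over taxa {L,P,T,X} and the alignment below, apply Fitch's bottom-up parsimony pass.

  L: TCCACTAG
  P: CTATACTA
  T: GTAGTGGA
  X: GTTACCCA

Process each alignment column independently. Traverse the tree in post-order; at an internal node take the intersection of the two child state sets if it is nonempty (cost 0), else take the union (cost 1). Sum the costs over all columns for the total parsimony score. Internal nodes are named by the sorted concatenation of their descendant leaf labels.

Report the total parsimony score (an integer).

15

[col 0] LP: children L:{T}, P:{C} ∪→ {C,T}; cost 1
[col 0] LPX: children LP:{C,T}, X:{G} ∪→ {C,G,T}; cost 1
[col 0] LPTX: children LPX:{C,G,T}, T:{G} ∩→ {G}; cost 0
[col 1] LP: children L:{C}, P:{T} ∪→ {C,T}; cost 1
[col 1] LPX: children LP:{C,T}, X:{T} ∩→ {T}; cost 0
[col 1] LPTX: children LPX:{T}, T:{T} ∩→ {T}; cost 0
[col 2] LP: children L:{C}, P:{A} ∪→ {A,C}; cost 1
[col 2] LPX: children LP:{A,C}, X:{T} ∪→ {A,C,T}; cost 1
[col 2] LPTX: children LPX:{A,C,T}, T:{A} ∩→ {A}; cost 0
[col 3] LP: children L:{A}, P:{T} ∪→ {A,T}; cost 1
[col 3] LPX: children LP:{A,T}, X:{A} ∩→ {A}; cost 0
[col 3] LPTX: children LPX:{A}, T:{G} ∪→ {A,G}; cost 1
[col 4] LP: children L:{C}, P:{A} ∪→ {A,C}; cost 1
[col 4] LPX: children LP:{A,C}, X:{C} ∩→ {C}; cost 0
[col 4] LPTX: children LPX:{C}, T:{T} ∪→ {C,T}; cost 1
[col 5] LP: children L:{T}, P:{C} ∪→ {C,T}; cost 1
[col 5] LPX: children LP:{C,T}, X:{C} ∩→ {C}; cost 0
[col 5] LPTX: children LPX:{C}, T:{G} ∪→ {C,G}; cost 1
[col 6] LP: children L:{A}, P:{T} ∪→ {A,T}; cost 1
[col 6] LPX: children LP:{A,T}, X:{C} ∪→ {A,C,T}; cost 1
[col 6] LPTX: children LPX:{A,C,T}, T:{G} ∪→ {A,C,G,T}; cost 1
[col 7] LP: children L:{G}, P:{A} ∪→ {A,G}; cost 1
[col 7] LPX: children LP:{A,G}, X:{A} ∩→ {A}; cost 0
[col 7] LPTX: children LPX:{A}, T:{A} ∩→ {A}; cost 0
per-site changes: [2, 1, 2, 2, 2, 2, 3, 1]; total = 15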